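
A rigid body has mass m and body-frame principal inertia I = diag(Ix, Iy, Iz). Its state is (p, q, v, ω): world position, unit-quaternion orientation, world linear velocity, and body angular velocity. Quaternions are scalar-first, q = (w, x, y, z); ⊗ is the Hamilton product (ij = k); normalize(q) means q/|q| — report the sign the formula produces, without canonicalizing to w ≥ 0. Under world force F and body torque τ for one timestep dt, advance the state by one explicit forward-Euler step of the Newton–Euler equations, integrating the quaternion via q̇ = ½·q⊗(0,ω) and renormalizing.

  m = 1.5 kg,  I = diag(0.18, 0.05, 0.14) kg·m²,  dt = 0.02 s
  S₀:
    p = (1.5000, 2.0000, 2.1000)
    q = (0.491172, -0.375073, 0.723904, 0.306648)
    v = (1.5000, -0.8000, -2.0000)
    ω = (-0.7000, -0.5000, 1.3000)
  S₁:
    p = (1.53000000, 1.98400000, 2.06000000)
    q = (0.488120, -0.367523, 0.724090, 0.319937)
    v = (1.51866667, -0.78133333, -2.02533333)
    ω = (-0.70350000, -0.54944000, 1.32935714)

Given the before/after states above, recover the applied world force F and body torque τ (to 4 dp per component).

F = (1.4000, 1.4000, -1.9000)
τ = (-0.0900, -0.1600, 0.1600)

v₁ − v₀ = (0.01866667, 0.01866667, -0.02533333)
applied force F = (1.4000, 1.4000, -1.9000)
ω₁ − ω₀ = (-0.00350000, -0.04944000, 0.02935714)
gyro term ω₀×Iω₀ = (-0.0585, -0.0364, -0.0455)
τ = I·(Δω/dt) + ω₀×(Iω₀) = (-0.0900, -0.1600, 0.1600)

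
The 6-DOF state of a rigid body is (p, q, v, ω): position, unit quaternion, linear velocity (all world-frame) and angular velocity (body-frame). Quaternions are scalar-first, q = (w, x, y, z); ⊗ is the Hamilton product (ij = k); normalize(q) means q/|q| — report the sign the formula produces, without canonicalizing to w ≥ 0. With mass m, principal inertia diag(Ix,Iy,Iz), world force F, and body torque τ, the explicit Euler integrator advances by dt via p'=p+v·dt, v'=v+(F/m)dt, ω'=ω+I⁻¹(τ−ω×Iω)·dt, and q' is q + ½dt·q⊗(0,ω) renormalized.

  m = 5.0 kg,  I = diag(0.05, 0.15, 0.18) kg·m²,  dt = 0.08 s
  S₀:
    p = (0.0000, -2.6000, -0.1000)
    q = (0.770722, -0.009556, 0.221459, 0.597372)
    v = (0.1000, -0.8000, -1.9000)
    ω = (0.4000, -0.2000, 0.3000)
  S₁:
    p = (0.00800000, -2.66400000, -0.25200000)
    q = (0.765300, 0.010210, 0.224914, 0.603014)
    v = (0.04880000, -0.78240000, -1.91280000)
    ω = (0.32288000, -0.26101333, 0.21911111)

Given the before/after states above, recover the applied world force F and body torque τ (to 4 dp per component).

F = (-3.2000, 1.1000, -0.8000)
τ = (-0.0500, -0.1300, -0.1900)

Δω = ω₁−ω₀ = (-0.07712000, -0.06101333, -0.08088889)
τ = I·(Δω/dt) + ω₀×(Iω₀) = (-0.0500, -0.1300, -0.1900)
v₁ − v₀ = (-0.05120000, 0.01760000, -0.01280000)
F = m·Δv/dt = (-3.2000, 1.1000, -0.8000)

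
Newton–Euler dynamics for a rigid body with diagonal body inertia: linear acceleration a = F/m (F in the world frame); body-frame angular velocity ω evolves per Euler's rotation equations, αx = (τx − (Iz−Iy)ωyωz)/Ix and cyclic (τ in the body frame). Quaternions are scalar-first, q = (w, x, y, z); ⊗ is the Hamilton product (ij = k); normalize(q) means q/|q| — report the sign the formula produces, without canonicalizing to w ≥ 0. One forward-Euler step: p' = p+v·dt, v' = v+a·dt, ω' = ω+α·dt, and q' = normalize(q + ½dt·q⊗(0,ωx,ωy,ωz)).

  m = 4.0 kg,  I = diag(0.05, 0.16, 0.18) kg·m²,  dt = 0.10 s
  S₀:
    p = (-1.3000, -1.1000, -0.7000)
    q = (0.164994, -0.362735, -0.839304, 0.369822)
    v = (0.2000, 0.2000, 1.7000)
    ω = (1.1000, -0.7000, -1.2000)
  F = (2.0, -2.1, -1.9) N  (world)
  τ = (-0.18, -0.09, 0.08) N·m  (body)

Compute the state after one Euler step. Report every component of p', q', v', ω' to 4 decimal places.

p' = (-1.2800, -1.0800, -0.5300)
q' = (0.1771, -0.2892, -0.8432, 0.4171)
v' = (0.2500, 0.1475, 1.6525)
ω' = (0.7064, -0.8635, -1.1085)

angular accel α = (-3.9360, -1.6350, 0.9150)
new body rate ω' = (0.7064, -0.8635, -1.1085)
Hamilton product q⊗(0,ω) = (0.2552821, 1.4475336, -0.1439736, 0.9791561)
updated quaternion q' = (0.1771, -0.2892, -0.8432, 0.4171)
a = F/m = (0.5000, -0.5250, -0.4750)
p' = p + v·dt = (-1.2800, -1.0800, -0.5300)
v + (F/m)dt = (0.2500, 0.1475, 1.6525)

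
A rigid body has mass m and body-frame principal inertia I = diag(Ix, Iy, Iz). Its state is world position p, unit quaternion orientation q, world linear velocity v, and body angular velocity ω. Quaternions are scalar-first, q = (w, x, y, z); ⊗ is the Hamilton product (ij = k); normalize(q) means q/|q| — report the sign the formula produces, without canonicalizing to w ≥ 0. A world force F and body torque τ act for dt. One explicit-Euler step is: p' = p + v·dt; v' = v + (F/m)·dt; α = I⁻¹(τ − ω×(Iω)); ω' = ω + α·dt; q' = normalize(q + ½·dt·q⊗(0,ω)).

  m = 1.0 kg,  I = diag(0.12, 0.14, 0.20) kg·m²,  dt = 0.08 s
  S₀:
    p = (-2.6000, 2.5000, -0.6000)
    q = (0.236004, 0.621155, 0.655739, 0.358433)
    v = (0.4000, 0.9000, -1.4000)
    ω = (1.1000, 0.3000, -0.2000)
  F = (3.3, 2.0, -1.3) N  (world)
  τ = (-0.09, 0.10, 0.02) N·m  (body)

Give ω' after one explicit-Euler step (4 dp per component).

(τ − ω×Iω)/I = (-0.7200, 0.5886, 0.0670)
ω + α·dt = (1.0424, 0.3471, -0.1946)

ω' = (1.0424, 0.3471, -0.1946)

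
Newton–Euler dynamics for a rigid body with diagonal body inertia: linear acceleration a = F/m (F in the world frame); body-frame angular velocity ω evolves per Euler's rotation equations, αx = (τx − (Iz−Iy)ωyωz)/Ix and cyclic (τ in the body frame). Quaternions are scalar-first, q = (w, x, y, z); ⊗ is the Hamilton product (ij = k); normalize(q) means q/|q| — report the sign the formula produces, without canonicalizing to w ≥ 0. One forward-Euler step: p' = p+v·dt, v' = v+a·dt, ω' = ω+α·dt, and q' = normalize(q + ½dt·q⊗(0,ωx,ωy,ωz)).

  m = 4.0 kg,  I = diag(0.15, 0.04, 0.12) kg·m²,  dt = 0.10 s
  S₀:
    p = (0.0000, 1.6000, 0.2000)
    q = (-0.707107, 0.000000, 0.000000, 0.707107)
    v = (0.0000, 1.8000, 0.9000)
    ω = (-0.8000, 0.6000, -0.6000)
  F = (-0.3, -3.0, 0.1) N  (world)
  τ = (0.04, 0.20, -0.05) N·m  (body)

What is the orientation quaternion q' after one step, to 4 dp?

q⊗(0,ω) = (0.4242642, 0.1414214, -0.9899498, 0.4242642)
q' = normalize(q + ½dt·q⊗(0,ω)) = (-0.6847, 0.0071, -0.0494, 0.7271)

q' = (-0.6847, 0.0071, -0.0494, 0.7271)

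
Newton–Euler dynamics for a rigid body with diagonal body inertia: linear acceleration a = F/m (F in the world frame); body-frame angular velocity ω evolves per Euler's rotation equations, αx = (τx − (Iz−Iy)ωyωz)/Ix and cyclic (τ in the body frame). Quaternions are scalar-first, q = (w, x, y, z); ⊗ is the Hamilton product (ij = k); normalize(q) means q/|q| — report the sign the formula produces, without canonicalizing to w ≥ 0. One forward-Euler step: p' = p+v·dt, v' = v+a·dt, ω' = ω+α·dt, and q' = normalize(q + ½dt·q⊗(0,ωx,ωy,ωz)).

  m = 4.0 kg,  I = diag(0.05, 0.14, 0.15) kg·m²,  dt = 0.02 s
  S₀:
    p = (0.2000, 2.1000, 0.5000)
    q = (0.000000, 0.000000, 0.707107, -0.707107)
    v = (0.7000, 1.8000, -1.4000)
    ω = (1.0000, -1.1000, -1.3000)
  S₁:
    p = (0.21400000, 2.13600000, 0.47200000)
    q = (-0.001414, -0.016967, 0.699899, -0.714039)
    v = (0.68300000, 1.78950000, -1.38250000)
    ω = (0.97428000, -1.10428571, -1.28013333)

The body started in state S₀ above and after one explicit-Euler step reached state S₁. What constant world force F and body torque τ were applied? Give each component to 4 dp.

F = (-3.4000, -2.1000, 3.5000)
τ = (-0.0500, 0.1000, 0.0500)

ω₁ − ω₀ = (-0.02572000, -0.00428571, 0.01986667)
applied torque τ = (-0.0500, 0.1000, 0.0500)
v₁ − v₀ = (-0.01700000, -0.01050000, 0.01750000)
m·(v₁−v₀)/dt = (-3.4000, -2.1000, 3.5000)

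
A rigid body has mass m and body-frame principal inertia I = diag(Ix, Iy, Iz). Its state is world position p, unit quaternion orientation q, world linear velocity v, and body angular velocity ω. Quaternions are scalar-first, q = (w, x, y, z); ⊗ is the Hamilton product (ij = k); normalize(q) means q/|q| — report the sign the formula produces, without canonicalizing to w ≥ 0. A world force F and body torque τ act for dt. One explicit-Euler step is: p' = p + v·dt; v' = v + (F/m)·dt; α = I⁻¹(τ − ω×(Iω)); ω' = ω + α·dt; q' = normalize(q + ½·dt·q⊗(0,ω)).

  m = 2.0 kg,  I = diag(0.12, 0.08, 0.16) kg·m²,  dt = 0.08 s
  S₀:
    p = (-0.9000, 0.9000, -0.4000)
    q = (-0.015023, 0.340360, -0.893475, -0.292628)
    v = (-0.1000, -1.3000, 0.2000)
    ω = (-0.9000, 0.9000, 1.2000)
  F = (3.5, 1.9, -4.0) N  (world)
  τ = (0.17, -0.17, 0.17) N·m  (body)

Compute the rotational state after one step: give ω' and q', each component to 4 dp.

precession coupling ω×(Iω) = (0.0864, 0.0432, 0.0324)
(τ − ω×Iω)/I = (0.6967, -2.6650, 0.8600)
ω' = ω + α·dt = (-0.8443, 0.6868, 1.2688)
2q̇ = q⊗(0,ω) = (1.4616051, -0.7952841, -0.1585875, -0.5158311)
q' = normalize(q + ½dt·q⊗(0,ω)) = (0.0433, 0.3078, -0.8976, -0.3125)

ω' = (-0.8443, 0.6868, 1.2688)
q' = (0.0433, 0.3078, -0.8976, -0.3125)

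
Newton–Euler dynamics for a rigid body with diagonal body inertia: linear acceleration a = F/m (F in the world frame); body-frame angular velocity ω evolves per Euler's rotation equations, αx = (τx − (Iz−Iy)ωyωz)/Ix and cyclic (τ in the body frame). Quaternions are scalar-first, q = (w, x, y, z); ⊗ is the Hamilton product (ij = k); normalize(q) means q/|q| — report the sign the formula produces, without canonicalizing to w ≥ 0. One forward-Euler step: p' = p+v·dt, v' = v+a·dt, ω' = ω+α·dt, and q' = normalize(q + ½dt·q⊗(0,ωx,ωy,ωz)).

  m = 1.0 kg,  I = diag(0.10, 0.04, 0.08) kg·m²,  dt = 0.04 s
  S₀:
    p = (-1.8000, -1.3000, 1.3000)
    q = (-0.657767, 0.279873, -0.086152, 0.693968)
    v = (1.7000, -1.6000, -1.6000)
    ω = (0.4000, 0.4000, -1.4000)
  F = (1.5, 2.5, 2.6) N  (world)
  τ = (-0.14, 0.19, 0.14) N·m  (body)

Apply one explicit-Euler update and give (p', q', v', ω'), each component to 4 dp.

p' = (-1.7320, -1.3640, 1.2360)
q' = (-0.6396, 0.2713, -0.0780, 0.7150)
v' = (1.7600, -1.5000, -1.4960)
ω' = (0.3530, 0.6012, -1.3252)

precession coupling ω×(Iω) = (-0.0224, -0.0112, -0.0096)
(τ − ω×Iω)/I = (-1.1760, 5.0300, 1.8700)
new body rate ω' = (0.3530, 0.6012, -1.3252)
2q̇ = q⊗(0,ω) = (0.8940668, -0.4200812, 0.4063026, 1.0672838)
updated quaternion q' = (-0.6396, 0.2713, -0.0780, 0.7150)
linear accel F/m = (1.5000, 2.5000, 2.6000)
p + v·dt = (-1.7320, -1.3640, 1.2360)
v' = v + a·dt = (1.7600, -1.5000, -1.4960)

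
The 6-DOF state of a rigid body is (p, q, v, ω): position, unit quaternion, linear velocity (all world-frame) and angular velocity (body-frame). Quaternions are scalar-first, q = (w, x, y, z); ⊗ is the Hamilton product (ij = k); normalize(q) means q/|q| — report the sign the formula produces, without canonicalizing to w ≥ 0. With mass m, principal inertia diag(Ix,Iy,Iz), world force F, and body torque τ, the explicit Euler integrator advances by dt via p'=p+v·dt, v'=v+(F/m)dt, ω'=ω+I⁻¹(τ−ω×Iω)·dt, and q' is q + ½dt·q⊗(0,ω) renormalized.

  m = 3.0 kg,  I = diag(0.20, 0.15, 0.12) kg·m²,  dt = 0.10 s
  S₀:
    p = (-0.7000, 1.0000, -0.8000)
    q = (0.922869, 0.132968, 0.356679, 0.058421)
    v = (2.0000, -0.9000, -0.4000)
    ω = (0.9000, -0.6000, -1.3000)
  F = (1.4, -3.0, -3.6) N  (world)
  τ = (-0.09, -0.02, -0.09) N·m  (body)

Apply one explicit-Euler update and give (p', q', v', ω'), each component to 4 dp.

p' = (-0.5000, 0.9100, -0.8400)
q' = (0.9281, 0.1525, 0.3391, -0.0215)
v' = (2.0467, -1.0000, -0.5200)
ω' = (0.8667, -0.5509, -1.3975)

linear accel F/m = (0.4667, -1.0000, -1.2000)
p + v·dt = (-0.5000, 0.9100, -0.8400)
v + (F/m)dt = (2.0467, -1.0000, -0.5200)
gyro term ω×Iω = (-0.0234, -0.0936, 0.0270)
angular accel α = (-0.3330, 0.4907, -0.9750)
ω' = ω + α·dt = (0.8667, -0.5509, -1.3975)
2q̇ = q⊗(0,ω) = (0.1702835, 0.4019520, -0.3282841, -1.6005216)
updated quaternion q' = (0.9281, 0.1525, 0.3391, -0.0215)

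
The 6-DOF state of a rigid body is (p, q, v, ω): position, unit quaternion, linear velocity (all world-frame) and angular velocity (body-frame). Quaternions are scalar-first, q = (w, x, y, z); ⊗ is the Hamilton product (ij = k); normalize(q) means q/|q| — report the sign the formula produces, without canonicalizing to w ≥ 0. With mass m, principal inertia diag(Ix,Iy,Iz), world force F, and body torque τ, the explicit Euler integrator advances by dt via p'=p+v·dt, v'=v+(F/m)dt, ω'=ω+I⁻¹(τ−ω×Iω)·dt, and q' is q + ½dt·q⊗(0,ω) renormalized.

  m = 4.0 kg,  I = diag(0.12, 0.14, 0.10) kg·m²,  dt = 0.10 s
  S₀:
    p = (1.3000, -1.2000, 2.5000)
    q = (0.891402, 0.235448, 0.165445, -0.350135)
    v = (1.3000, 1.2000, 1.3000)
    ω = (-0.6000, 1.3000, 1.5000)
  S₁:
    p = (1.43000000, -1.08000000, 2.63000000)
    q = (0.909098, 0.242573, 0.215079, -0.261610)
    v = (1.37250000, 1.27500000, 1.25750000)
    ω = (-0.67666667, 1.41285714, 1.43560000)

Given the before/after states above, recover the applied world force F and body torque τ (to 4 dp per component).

Δv = v₁−v₀ = (0.07250000, 0.07500000, -0.04250000)
applied force F = (2.9000, 3.0000, -1.7000)
ω₁ − ω₀ = (-0.07666667, 0.11285714, -0.06440000)
gyro term ω₀×Iω₀ = (-0.0780, -0.0180, -0.0156)
I·α + gyro = (-0.1700, 0.1400, -0.0800)

F = (2.9000, 3.0000, -1.7000)
τ = (-0.1700, 0.1400, -0.0800)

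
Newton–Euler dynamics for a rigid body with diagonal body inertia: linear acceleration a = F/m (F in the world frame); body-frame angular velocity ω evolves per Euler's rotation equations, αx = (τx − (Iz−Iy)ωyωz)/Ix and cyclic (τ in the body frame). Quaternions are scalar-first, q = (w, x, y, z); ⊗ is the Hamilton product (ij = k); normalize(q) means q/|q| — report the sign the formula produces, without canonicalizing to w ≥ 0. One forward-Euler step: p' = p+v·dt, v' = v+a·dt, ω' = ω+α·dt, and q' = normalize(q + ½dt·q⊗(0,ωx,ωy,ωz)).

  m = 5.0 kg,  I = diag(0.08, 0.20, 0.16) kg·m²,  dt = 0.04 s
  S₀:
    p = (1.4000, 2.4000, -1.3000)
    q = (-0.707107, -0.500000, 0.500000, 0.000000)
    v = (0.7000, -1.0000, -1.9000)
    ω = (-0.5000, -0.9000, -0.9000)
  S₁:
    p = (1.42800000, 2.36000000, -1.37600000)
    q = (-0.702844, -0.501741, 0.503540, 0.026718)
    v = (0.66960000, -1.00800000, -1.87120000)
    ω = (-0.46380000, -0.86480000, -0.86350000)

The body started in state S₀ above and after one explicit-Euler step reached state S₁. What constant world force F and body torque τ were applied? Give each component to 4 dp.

F = (-3.8000, -1.0000, 3.6000)
τ = (0.0400, 0.1400, 0.2000)

v₁ − v₀ = (-0.03040000, -0.00800000, 0.02880000)
m·(v₁−v₀)/dt = (-3.8000, -1.0000, 3.6000)
rate change Δω = (0.03620000, 0.03520000, 0.03650000)
applied torque τ = (0.0400, 0.1400, 0.2000)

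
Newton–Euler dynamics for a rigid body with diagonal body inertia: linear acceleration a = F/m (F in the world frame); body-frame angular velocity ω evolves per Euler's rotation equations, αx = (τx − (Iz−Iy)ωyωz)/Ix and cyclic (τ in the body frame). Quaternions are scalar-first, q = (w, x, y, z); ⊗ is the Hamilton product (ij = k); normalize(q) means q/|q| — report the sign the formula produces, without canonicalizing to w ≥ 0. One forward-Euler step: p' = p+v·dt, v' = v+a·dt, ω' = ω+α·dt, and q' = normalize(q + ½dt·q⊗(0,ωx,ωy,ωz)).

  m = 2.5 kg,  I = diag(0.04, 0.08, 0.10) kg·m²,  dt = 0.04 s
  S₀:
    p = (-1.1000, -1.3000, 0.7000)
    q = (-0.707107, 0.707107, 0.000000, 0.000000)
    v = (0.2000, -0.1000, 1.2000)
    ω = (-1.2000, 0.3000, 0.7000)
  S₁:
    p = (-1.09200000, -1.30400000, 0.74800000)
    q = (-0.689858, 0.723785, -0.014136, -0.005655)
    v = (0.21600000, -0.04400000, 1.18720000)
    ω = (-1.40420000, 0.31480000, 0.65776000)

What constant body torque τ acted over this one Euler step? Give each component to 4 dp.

τ = (-0.2000, 0.0800, -0.1200)

ω₁ − ω₀ = (-0.20420000, 0.01480000, -0.04224000)
precession coupling = (0.0042, 0.0504, -0.0144)
applied torque τ = (-0.2000, 0.0800, -0.1200)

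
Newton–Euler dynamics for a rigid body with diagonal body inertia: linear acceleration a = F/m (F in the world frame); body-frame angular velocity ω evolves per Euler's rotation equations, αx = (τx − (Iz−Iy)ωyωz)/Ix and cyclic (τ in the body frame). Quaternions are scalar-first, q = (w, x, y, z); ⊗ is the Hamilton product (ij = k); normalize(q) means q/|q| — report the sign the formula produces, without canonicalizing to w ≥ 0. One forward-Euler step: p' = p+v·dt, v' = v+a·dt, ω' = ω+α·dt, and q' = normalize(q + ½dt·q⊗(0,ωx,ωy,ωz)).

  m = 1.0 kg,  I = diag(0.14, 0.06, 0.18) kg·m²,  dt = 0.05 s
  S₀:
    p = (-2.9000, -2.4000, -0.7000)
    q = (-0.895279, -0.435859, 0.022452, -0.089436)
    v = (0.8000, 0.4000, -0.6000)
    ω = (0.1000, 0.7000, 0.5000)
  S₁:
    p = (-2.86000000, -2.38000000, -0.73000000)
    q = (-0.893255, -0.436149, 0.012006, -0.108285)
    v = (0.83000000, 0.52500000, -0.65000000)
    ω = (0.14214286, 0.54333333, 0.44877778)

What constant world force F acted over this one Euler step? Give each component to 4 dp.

Δv = v₁−v₀ = (0.03000000, 0.12500000, -0.05000000)
applied force F = (0.6000, 2.5000, -1.0000)

F = (0.6000, 2.5000, -1.0000)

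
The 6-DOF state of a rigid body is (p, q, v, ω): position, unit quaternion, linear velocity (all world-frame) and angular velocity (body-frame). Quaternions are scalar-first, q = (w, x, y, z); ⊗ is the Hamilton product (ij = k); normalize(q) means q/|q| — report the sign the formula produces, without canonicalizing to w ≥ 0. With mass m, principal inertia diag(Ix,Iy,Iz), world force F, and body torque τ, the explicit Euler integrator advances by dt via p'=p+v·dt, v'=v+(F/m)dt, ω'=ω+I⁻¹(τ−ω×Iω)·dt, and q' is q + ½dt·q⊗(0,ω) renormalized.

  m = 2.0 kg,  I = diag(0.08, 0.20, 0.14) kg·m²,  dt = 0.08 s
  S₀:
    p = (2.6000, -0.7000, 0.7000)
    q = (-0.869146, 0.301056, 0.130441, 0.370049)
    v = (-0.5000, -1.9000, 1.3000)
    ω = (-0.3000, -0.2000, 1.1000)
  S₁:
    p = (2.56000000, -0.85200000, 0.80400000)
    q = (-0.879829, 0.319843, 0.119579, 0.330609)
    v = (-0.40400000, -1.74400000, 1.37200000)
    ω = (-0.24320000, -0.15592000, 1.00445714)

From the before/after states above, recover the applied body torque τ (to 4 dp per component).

τ = (0.0700, 0.1300, -0.1600)

ω₁ − ω₀ = (0.05680000, 0.04408000, -0.09554286)
applied torque τ = (0.0700, 0.1300, -0.1600)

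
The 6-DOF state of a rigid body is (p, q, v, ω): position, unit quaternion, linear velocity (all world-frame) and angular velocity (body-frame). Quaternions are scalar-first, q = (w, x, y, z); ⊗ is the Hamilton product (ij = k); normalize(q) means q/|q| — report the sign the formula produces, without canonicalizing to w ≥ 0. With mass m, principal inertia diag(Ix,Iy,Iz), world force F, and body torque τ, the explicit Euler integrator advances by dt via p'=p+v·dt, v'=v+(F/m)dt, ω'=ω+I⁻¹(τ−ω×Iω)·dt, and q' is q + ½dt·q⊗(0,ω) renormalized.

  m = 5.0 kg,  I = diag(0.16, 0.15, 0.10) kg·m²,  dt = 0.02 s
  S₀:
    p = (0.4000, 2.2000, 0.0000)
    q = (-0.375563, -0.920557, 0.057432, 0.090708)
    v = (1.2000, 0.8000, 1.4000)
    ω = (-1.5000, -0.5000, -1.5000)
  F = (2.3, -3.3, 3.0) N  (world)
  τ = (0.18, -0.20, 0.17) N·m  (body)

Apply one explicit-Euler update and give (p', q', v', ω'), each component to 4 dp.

linear accel F/m = (0.4600, -0.6600, 0.6000)
p' = p + v·dt = (0.4240, 2.2160, 0.0280)
new velocity v' = (1.2092, 0.7868, 1.4120)
ω×(Iω) gyroscopic = (-0.0375, 0.1350, -0.0075)
α = I⁻¹(τ − ω×Iω) = (1.3594, -2.2333, 1.7750)
ω' = ω + α·dt = (-1.4728, -0.5447, -1.4645)
q⊗(0,ω) = (-1.2160575, 0.5225505, -1.3291160, 1.1097710)
q' = normalize(q + ½dt·q⊗(0,ω)) = (-0.3876, -0.9151, 0.0441, 0.1018)

p' = (0.4240, 2.2160, 0.0280)
q' = (-0.3876, -0.9151, 0.0441, 0.1018)
v' = (1.2092, 0.7868, 1.4120)
ω' = (-1.4728, -0.5447, -1.4645)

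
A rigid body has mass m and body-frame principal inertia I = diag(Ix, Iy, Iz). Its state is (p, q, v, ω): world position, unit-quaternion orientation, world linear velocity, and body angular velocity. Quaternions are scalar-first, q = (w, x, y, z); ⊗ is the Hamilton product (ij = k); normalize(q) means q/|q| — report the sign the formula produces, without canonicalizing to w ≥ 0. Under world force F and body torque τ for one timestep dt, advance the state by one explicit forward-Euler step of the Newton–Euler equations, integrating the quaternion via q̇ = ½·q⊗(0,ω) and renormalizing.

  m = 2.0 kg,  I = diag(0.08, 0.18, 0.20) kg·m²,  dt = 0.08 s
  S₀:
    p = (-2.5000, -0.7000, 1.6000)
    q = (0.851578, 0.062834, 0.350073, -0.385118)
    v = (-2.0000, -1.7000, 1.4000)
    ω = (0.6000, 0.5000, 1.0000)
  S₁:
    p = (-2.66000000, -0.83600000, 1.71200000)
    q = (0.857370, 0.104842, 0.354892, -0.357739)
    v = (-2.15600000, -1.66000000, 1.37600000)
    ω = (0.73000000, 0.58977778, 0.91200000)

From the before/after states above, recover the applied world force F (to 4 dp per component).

F = (-3.9000, 1.0000, -0.6000)

velocity change Δv = (-0.15600000, 0.04000000, -0.02400000)
m·(v₁−v₀)/dt = (-3.9000, 1.0000, -0.6000)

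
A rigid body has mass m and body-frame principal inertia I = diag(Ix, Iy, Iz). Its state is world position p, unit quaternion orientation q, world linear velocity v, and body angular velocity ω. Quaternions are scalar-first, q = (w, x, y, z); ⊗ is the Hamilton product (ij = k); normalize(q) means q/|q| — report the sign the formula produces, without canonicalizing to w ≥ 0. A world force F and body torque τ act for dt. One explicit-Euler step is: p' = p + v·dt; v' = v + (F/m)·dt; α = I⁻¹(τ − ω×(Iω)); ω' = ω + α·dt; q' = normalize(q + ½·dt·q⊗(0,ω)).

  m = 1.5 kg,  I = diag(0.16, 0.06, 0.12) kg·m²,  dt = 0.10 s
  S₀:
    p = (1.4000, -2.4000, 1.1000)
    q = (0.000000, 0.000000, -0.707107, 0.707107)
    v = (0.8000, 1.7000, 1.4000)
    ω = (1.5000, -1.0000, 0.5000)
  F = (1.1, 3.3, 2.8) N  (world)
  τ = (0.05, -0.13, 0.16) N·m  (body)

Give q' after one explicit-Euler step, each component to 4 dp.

q⊗(0,ω) = (-1.0606605, 0.3535535, 1.0606605, 1.0606605)
updated quaternion q' = (-0.0528, 0.0176, -0.6512, 0.7568)

q' = (-0.0528, 0.0176, -0.6512, 0.7568)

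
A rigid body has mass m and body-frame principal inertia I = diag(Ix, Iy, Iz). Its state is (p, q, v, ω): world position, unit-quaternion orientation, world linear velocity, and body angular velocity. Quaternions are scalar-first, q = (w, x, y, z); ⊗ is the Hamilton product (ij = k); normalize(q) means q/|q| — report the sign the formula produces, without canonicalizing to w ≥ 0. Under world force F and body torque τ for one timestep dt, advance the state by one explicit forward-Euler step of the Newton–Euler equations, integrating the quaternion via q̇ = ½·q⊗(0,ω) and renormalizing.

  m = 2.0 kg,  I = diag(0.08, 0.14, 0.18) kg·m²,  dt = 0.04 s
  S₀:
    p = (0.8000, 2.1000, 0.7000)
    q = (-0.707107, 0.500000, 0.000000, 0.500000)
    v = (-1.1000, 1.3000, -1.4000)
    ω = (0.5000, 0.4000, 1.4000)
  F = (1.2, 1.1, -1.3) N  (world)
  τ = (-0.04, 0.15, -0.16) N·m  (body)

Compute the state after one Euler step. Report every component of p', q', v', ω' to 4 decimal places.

p' = p + v·dt = (0.7560, 2.1520, 0.6440)
v + (F/m)dt = (-1.0760, 1.3220, -1.4260)
(τ − ω×Iω)/I = (-0.7800, 1.5714, -0.9556)
new body rate ω' = (0.4688, 0.4629, 1.3618)
2q̇ = q⊗(0,ω) = (-0.9500000, -0.5535535, -0.7328428, -0.7899498)
updated quaternion q' = (-0.7258, 0.4887, -0.0146, 0.4840)

p' = (0.7560, 2.1520, 0.6440)
q' = (-0.7258, 0.4887, -0.0146, 0.4840)
v' = (-1.0760, 1.3220, -1.4260)
ω' = (0.4688, 0.4629, 1.3618)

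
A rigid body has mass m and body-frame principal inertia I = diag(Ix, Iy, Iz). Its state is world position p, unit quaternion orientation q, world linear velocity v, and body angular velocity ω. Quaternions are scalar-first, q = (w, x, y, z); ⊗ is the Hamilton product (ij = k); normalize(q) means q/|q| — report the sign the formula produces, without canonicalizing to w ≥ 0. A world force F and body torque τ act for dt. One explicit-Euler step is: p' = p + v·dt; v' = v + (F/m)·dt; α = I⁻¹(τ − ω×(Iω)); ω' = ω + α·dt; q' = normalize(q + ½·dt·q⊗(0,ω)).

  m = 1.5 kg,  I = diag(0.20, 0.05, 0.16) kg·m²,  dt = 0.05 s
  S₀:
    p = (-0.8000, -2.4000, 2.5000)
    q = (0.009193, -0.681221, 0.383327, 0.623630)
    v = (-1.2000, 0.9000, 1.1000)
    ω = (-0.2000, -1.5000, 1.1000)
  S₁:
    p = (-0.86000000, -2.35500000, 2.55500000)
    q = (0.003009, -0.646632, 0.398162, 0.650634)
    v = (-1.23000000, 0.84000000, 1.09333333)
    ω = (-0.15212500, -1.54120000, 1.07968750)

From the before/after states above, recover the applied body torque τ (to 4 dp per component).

ω₁ − ω₀ = (0.04787500, -0.04120000, -0.02031250)
τ = I·(Δω/dt) + ω₀×(Iω₀) = (0.0100, -0.0500, -0.1100)

τ = (0.0100, -0.0500, -0.1100)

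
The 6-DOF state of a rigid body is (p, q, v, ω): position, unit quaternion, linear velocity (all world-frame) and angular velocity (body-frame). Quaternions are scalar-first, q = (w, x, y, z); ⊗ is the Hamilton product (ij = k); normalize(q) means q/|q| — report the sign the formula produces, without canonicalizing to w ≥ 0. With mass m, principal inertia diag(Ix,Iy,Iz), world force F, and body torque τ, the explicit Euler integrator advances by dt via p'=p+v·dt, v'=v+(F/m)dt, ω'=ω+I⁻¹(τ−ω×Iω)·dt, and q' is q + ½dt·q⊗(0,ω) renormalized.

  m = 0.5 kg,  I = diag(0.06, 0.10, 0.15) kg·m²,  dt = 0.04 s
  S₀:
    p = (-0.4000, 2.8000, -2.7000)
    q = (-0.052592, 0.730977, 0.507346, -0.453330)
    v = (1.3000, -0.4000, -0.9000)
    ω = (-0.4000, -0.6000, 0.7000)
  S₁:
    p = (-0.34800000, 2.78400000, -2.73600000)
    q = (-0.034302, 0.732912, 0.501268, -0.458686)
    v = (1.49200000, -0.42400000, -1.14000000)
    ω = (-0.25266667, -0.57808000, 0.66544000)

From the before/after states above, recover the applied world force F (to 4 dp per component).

F = (2.4000, -0.3000, -3.0000)

velocity change Δv = (0.19200000, -0.02400000, -0.24000000)
F = m·Δv/dt = (2.4000, -0.3000, -3.0000)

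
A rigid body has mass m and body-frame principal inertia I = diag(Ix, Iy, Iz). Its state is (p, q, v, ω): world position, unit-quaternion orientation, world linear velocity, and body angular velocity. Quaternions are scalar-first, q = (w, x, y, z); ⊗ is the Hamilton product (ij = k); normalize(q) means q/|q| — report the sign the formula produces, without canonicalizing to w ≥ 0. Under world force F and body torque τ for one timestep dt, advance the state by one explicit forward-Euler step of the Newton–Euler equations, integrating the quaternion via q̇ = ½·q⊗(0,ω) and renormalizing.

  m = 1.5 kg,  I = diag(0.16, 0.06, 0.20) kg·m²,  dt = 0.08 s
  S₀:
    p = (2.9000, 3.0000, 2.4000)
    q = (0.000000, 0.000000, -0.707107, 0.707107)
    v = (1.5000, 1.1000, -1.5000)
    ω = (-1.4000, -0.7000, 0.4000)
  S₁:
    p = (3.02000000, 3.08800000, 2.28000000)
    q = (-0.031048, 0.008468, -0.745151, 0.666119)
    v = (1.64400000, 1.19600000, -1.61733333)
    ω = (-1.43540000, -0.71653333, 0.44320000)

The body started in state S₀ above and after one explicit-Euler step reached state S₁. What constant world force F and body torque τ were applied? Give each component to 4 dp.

v₁ − v₀ = (0.14400000, 0.09600000, -0.11733333)
F = m·Δv/dt = (2.7000, 1.8000, -2.2000)
Δω = ω₁−ω₀ = (-0.03540000, -0.01653333, 0.04320000)
applied torque τ = (-0.1100, 0.0100, 0.0100)

F = (2.7000, 1.8000, -2.2000)
τ = (-0.1100, 0.0100, 0.0100)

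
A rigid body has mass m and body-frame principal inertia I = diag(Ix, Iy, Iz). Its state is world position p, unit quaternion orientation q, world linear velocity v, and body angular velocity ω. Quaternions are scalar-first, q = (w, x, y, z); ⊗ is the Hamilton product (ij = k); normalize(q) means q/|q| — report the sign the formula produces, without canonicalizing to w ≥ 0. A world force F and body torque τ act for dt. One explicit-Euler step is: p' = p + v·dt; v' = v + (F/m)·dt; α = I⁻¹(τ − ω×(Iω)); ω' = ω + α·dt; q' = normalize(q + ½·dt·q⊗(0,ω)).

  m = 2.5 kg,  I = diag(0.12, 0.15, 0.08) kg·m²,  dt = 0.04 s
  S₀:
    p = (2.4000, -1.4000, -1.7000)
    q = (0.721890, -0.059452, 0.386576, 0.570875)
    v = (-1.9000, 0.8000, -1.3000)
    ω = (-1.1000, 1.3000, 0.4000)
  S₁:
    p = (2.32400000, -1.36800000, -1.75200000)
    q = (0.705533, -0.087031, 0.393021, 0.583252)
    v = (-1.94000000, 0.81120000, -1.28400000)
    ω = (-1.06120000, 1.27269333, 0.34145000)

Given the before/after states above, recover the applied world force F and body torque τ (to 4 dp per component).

F = (-2.5000, 0.7000, 1.0000)
τ = (0.0800, -0.1200, -0.1600)

Δv = v₁−v₀ = (-0.04000000, 0.01120000, 0.01600000)
applied force F = (-2.5000, 0.7000, 1.0000)
Δω = ω₁−ω₀ = (0.03880000, -0.02730667, -0.05855000)
τ = I·(Δω/dt) + ω₀×(Iω₀) = (0.0800, -0.1200, -0.1600)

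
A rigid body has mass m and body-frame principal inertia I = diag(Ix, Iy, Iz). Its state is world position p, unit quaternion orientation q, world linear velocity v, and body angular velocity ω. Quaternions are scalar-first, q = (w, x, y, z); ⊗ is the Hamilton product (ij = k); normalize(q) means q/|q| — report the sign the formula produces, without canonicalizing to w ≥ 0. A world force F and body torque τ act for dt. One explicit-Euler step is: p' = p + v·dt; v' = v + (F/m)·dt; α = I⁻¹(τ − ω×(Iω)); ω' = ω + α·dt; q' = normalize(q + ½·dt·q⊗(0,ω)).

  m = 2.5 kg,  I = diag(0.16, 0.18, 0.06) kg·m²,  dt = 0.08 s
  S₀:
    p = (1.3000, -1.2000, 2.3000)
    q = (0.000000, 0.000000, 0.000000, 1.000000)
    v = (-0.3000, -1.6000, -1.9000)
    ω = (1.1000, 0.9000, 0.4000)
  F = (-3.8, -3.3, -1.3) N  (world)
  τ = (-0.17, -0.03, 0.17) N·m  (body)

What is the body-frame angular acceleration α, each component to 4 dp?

ω×(Iω) gyroscopic = (-0.0432, 0.0440, 0.0198)
α = I⁻¹(τ − ω×Iω) = (-0.7925, -0.4111, 2.5033)

α = (-0.7925, -0.4111, 2.5033)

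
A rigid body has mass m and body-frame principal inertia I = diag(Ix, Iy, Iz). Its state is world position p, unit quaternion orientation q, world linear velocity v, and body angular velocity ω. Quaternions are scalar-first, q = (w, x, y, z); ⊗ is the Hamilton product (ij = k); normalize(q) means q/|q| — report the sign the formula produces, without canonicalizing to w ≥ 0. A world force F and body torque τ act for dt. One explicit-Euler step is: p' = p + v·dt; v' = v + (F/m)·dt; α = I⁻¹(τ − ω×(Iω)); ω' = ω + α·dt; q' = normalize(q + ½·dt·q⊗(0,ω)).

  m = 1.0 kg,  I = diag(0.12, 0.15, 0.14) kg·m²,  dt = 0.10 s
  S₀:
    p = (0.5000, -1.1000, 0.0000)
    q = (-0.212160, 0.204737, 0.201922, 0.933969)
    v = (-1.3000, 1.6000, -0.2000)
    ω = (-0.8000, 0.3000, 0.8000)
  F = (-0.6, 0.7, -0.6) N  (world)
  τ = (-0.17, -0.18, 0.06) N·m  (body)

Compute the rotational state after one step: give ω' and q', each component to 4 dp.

ω' = (-0.9397, 0.1715, 0.8480)
q' = (-0.2439, 0.2069, 0.1529, 0.9350)

ω×(Iω) gyroscopic = (-0.0024, 0.0128, -0.0072)
(τ − ω×Iω)/I = (-1.3967, -1.2853, 0.4800)
ω' = ω + α·dt = (-0.9397, 0.1715, 0.8480)
Hamilton product q⊗(0,ω) = (-0.6439622, 0.0510749, -0.9746128, 0.0532307)
q' = normalize(q + ½dt·q⊗(0,ω)) = (-0.2439, 0.2069, 0.1529, 0.9350)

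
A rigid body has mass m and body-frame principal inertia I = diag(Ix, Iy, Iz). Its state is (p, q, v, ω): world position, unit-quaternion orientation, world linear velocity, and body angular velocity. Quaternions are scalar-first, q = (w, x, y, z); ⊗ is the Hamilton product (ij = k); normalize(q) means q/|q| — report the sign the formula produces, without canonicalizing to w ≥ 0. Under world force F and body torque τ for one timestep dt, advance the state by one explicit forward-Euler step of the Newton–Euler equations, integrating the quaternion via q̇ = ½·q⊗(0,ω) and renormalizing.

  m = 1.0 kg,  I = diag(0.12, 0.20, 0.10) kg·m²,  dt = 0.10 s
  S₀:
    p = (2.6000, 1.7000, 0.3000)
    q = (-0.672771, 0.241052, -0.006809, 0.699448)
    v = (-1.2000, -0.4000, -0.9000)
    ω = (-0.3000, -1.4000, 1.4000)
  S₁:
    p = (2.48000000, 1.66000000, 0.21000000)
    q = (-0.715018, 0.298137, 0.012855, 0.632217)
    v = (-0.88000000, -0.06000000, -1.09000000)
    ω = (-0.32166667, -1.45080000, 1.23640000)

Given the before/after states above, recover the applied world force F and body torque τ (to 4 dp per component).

ω₁ − ω₀ = (-0.02166667, -0.05080000, -0.16360000)
ω₀×(Iω₀) = (0.1960, -0.0084, 0.0336)
applied torque τ = (0.1700, -0.1100, -0.1300)
velocity change Δv = (0.32000000, 0.34000000, -0.19000000)
m·(v₁−v₀)/dt = (3.2000, 3.4000, -1.9000)

F = (3.2000, 3.4000, -1.9000)
τ = (0.1700, -0.1100, -0.1300)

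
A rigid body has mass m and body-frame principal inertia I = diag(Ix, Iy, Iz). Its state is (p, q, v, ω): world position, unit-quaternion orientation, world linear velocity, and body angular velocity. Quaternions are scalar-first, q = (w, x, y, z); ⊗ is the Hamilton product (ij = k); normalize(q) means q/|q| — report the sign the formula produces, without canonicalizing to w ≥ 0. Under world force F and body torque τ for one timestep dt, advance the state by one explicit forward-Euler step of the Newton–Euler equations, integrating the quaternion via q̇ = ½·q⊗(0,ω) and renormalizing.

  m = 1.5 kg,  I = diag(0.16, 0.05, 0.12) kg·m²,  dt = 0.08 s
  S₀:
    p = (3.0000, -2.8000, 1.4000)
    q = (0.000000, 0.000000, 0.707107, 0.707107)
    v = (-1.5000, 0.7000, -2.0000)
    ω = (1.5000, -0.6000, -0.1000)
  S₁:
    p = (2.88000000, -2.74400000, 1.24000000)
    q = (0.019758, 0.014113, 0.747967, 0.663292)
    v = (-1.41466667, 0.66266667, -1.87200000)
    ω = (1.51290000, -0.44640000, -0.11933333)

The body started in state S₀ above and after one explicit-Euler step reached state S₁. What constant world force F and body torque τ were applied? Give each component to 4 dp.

velocity change Δv = (0.08533333, -0.03733333, 0.12800000)
F = m·Δv/dt = (1.6000, -0.7000, 2.4000)
Δω = ω₁−ω₀ = (0.01290000, 0.15360000, -0.01933333)
gyro term ω₀×Iω₀ = (0.0042, -0.0060, 0.0990)
I·α + gyro = (0.0300, 0.0900, 0.0700)

F = (1.6000, -0.7000, 2.4000)
τ = (0.0300, 0.0900, 0.0700)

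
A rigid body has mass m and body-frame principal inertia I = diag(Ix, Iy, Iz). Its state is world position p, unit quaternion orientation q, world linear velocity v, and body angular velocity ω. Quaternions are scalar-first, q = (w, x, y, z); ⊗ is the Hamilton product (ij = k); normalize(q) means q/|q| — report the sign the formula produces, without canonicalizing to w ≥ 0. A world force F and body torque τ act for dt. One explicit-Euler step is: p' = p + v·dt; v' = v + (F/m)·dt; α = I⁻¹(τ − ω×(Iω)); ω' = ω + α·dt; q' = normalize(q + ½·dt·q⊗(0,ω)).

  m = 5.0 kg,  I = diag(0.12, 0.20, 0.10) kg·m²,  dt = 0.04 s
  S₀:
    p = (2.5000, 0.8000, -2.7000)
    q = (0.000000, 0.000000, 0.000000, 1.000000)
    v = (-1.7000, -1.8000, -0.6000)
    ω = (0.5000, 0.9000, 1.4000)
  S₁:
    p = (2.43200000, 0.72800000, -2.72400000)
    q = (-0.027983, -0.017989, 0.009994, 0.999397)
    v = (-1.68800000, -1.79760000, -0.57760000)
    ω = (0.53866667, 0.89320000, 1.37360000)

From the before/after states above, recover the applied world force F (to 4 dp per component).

F = (1.5000, 0.3000, 2.8000)

velocity change Δv = (0.01200000, 0.00240000, 0.02240000)
F = m·Δv/dt = (1.5000, 0.3000, 2.8000)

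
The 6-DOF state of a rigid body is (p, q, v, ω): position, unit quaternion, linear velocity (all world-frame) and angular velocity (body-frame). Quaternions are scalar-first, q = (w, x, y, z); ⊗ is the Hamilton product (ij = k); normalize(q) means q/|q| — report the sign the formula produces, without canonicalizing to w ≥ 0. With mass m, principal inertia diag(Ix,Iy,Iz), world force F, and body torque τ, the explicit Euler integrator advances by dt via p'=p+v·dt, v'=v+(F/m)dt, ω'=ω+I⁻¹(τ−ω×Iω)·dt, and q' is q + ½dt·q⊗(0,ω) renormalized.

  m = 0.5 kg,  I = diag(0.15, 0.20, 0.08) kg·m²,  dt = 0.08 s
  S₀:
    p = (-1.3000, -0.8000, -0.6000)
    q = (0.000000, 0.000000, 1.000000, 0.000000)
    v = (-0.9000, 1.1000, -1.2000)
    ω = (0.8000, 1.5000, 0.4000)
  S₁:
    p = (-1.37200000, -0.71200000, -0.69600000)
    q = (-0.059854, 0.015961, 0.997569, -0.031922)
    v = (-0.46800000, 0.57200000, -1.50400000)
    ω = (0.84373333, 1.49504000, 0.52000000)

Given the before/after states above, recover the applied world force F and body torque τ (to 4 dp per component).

Δω = ω₁−ω₀ = (0.04373333, -0.00496000, 0.12000000)
I·α + gyro = (0.0100, 0.0100, 0.1800)
velocity change Δv = (0.43200000, -0.52800000, -0.30400000)
F = m·Δv/dt = (2.7000, -3.3000, -1.9000)

F = (2.7000, -3.3000, -1.9000)
τ = (0.0100, 0.0100, 0.1800)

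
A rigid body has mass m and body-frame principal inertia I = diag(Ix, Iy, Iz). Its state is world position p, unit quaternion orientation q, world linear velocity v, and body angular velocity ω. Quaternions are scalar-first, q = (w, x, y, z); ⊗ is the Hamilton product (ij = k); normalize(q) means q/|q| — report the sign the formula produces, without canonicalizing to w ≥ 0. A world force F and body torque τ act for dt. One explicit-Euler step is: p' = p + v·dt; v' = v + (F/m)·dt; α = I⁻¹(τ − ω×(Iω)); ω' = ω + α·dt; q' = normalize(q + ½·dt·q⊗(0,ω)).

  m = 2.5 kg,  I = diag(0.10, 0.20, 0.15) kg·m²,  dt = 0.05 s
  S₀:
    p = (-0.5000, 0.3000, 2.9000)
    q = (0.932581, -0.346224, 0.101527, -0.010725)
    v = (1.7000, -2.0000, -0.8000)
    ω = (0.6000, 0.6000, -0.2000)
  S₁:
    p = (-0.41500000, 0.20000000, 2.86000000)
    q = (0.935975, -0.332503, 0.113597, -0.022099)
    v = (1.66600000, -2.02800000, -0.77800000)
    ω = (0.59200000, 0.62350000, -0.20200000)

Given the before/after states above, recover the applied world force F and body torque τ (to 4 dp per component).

F = (-1.7000, -1.4000, 1.1000)
τ = (-0.0100, 0.1000, 0.0300)

rate change Δω = (-0.00800000, 0.02350000, -0.00200000)
ω₀×(Iω₀) = (0.0060, 0.0060, 0.0360)
I·α + gyro = (-0.0100, 0.1000, 0.0300)
v₁ − v₀ = (-0.03400000, -0.02800000, 0.02200000)
applied force F = (-1.7000, -1.4000, 1.1000)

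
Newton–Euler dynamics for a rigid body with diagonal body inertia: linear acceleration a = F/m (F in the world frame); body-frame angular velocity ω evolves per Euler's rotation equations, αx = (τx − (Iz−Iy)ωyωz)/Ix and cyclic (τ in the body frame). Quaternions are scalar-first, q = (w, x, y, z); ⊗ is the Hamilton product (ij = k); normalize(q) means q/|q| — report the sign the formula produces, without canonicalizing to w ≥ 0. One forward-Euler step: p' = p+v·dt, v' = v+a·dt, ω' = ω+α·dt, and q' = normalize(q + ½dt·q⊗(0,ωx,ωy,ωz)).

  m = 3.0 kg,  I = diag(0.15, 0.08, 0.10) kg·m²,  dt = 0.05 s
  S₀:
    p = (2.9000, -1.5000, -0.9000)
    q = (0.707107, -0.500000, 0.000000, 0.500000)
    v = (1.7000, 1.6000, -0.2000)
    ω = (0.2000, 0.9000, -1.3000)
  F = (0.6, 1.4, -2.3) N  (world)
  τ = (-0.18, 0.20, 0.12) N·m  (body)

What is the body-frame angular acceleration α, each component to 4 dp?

α = (-1.0440, 2.6625, 1.3260)

gyro term ω×Iω = (-0.0234, -0.0130, -0.0126)
(τ − ω×Iω)/I = (-1.0440, 2.6625, 1.3260)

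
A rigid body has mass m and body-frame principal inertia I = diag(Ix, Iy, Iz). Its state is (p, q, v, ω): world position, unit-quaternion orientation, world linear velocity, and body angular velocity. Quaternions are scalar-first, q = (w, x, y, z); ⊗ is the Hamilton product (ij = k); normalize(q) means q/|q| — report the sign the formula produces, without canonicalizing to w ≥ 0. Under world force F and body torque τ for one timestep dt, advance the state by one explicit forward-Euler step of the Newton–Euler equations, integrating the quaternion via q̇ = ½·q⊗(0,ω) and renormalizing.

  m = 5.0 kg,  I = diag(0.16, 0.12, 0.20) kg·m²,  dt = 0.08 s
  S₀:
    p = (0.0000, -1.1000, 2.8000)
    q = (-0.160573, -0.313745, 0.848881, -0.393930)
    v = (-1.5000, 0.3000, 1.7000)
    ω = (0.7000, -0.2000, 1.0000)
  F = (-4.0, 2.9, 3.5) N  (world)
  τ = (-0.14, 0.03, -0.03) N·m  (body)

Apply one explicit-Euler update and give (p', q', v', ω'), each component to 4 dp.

p' = (-0.1200, -1.0760, 2.9360)
q' = (-0.1291, -0.2871, 0.8506, -0.4211)
v' = (-1.5640, 0.3464, 1.7560)
ω' = (0.6380, -0.1613, 0.9858)

(τ − ω×Iω)/I = (-0.7750, 0.4833, -0.1780)
ω' = ω + α·dt = (0.6380, -0.1613, 0.9858)
Hamilton product q⊗(0,ω) = (0.7833277, 0.6576939, 0.0701086, -0.6920407)
updated quaternion q' = (-0.1291, -0.2871, 0.8506, -0.4211)
new position p' = (-0.1200, -1.0760, 2.9360)
v + (F/m)dt = (-1.5640, 0.3464, 1.7560)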